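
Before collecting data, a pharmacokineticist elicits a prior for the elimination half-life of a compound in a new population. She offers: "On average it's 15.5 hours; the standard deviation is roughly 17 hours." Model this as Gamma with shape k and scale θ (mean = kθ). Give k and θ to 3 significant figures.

k ≈ 0.831, θ ≈ 18.6

For Gamma(k, scale θ): mean = kθ, variance = kθ², so CV = 1/√k.
CV = SD/mean = 17/15.5 = 1.097, hence k = 1/CV² = 0.831.
Then θ = mean/k = 15.5/0.831 = 18.6.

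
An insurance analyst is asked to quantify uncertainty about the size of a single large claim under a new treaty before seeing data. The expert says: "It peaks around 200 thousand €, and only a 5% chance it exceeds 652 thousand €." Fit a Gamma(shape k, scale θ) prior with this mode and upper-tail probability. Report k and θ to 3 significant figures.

Gamma(k,θ) with k>1 has mode (k−1)θ, so θ = 200/(k−1).
Need P(X < 652) = 0.95 with θ tied to k this way. Start at k = 2, θ = 200: P(X<652) ≈ 0.836.
Too low — raise k to concentrate. Iterating converges to k ≈ 2.87.
Then θ = 200/(2.87−1) ≈ 107.

k ≈ 2.87, θ ≈ 107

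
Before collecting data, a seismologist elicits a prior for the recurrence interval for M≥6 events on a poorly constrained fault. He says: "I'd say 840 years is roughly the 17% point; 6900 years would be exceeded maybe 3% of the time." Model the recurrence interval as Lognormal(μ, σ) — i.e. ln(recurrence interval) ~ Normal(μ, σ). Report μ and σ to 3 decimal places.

If T ~ Lognormal(μ,σ) then ln T ~ Normal(μ,σ), so the p-quantile of ln T is μ + z_p·σ.
ln(840) = 6.733 and ln(6900) = 8.839; z_{0.17} = -0.9542, z_{0.97} = 1.881.
σ = (8.839 − 6.733)/(1.881 − (-0.9542)) = 0.743.
μ = 6.733 − (-0.9542)·0.743 = 7.442.

μ ≈ 7.442, σ ≈ 0.743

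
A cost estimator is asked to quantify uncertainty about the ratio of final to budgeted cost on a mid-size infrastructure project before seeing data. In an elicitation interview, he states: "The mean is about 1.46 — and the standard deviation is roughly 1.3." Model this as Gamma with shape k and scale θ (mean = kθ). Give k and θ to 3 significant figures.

k ≈ 1.26, θ ≈ 1.16

For Gamma(k, scale θ): mean = kθ, variance = kθ², so CV = 1/√k.
CV = SD/mean = 1.3/1.46 = 0.8904, hence k = 1/CV² = 1.26.
Then θ = mean/k = 1.46/1.26 = 1.16.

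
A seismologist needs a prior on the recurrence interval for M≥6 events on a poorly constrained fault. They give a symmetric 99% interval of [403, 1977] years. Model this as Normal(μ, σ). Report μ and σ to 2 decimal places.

A symmetric 99% interval runs μ ± z·σ with z = 2.576.
Half-width = 787, so σ = 787/2.576 = 305.53.
μ is the interval midpoint, 1190.00.

μ = 1190.00, σ = 305.53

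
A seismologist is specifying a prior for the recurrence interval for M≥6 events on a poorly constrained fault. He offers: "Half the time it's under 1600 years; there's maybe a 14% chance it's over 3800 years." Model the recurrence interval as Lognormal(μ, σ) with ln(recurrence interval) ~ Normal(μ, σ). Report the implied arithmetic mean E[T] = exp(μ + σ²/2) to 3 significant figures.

E[T] ≈ 2200 years

If T ~ Lognormal(μ,σ) then ln T ~ Normal(μ,σ), so the p-quantile of ln T is μ + z_p·σ.
ln(1600) = 7.378 and ln(3800) = 8.243; z_{0.5} = 0, z_{0.86} = 1.08.
σ = (8.243 − 7.378)/(1.08 − (0)) = 0.801.
μ = 7.378 − (0)·0.801 = 7.378.
E[T] = exp(μ + σ²/2) = exp(7.378 + 0.3205) = 2200 years.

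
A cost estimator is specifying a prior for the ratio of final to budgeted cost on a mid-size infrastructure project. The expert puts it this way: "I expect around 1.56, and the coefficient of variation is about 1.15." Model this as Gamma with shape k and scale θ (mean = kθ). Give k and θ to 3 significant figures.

For Gamma(k, scale θ): mean = kθ, variance = kθ², so CV = 1/√k.
CV = 1.15, hence k = 1/CV² = 0.756.
Then θ = mean/k = 1.56/0.756 = 2.06.

k ≈ 0.756, θ ≈ 2.06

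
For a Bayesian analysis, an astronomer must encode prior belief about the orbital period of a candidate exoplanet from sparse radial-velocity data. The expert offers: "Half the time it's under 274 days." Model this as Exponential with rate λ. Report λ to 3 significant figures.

Exponential median = ln 2 / λ, so λ = ln 2 / 274.0 = 0.00253.

λ ≈ 0.00253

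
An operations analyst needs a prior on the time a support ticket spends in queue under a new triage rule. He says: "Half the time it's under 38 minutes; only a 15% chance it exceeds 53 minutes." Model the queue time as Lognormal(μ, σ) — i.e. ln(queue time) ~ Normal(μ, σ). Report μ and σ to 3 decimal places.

μ ≈ 3.638, σ ≈ 0.321

If T ~ Lognormal(μ,σ) then ln T ~ Normal(μ,σ), so the p-quantile of ln T is μ + z_p·σ.
ln(38) = 3.638 and ln(53) = 3.97; z_{0.5} = 0, z_{0.85} = 1.036.
σ = (3.97 − 3.638)/(1.036 − (0)) = 0.321.
μ = 3.638 − (0)·0.321 = 3.638.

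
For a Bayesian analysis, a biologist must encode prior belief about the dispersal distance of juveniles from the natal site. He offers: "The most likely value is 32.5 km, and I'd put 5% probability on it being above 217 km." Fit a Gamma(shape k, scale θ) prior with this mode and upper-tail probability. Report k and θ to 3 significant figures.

Gamma(k,θ) with k>1 has mode (k−1)θ, so θ = 32.5/(k−1).
Need P(X < 217) = 0.95 with θ tied to k this way. Start at k = 2, θ = 32.5: P(X<217) ≈ 0.990.
Too high — lower k to spread out. Iterating converges to k ≈ 1.61.
Then θ = 32.5/(1.61−1) ≈ 52.9.

k ≈ 1.61, θ ≈ 52.9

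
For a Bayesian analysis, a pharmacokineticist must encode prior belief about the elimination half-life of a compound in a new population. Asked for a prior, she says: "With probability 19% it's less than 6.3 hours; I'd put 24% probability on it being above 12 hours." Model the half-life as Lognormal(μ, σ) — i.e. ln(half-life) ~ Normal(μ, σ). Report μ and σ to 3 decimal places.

μ ≈ 2.198, σ ≈ 0.407

If T ~ Lognormal(μ,σ) then ln T ~ Normal(μ,σ), so the p-quantile of ln T is μ + z_p·σ.
ln(6.3) = 1.841 and ln(12) = 2.485; z_{0.19} = -0.8779, z_{0.76} = 0.7063.
σ = (2.485 − 1.841)/(0.7063 − (-0.8779)) = 0.407.
μ = 1.841 − (-0.8779)·0.407 = 2.198.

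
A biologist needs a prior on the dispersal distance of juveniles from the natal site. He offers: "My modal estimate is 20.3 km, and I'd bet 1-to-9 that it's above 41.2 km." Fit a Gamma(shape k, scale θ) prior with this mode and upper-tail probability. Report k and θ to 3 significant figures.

Gamma(k,θ) with k>1 has mode (k−1)θ, so θ = 20.3/(k−1).
Need P(X < 41.2) = 0.9 with θ tied to k this way. Start at k = 2, θ = 20.3: P(X<41.2) ≈ 0.602.
Too low — raise k to concentrate. Iterating converges to k ≈ 4.83.
Then θ = 20.3/(4.83−1) ≈ 5.3.

k ≈ 4.83, θ ≈ 5.3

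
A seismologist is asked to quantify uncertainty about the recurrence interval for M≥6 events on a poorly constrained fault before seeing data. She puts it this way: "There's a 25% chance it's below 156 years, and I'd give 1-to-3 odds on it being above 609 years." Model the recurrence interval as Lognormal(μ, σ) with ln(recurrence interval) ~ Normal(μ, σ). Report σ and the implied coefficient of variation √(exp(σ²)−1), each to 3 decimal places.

If T ~ Lognormal(μ,σ) then ln T ~ Normal(μ,σ), so the p-quantile of ln T is μ + z_p·σ.
ln(156) = 5.05 and ln(609) = 6.412; z_{0.25} = -0.6745, z_{0.75} = 0.6745.
σ = (6.412 − 5.05)/(0.6745 − (-0.6745)) = 1.010.
μ = 5.05 − (-0.6745)·1.010 = 5.731.
CV = √(exp(σ²)−1) = √(exp(1.0193)−1) = 1.331.

σ ≈ 1.010, CV ≈ 1.331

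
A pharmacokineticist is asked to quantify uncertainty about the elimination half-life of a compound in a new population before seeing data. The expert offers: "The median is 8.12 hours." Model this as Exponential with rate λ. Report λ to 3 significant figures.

Exponential median = ln 2 / λ, so λ = ln 2 / 8.12 = 0.0854.

λ ≈ 0.0854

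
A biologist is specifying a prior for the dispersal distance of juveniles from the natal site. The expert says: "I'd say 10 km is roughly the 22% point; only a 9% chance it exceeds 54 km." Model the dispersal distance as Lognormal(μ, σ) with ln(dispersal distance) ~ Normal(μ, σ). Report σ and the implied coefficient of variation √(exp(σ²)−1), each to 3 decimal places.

If T ~ Lognormal(μ,σ) then ln T ~ Normal(μ,σ), so the p-quantile of ln T is μ + z_p·σ.
ln(10) = 2.303 and ln(54) = 3.989; z_{0.22} = -0.7722, z_{0.91} = 1.341.
σ = (3.989 − 2.303)/(1.341 − (-0.7722)) = 0.798.
μ = 2.303 − (-0.7722)·0.798 = 2.919.
CV = √(exp(σ²)−1) = √(exp(0.6370)−1) = 0.944.

σ ≈ 0.798, CV ≈ 0.944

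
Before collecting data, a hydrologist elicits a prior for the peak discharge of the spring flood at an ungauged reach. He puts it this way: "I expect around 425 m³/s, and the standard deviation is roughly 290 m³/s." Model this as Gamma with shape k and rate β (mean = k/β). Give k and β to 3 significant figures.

For Gamma(k, rate β): mean = k/β, variance = k/β², so CV = 1/√k.
CV = SD/mean = 290/425 = 0.6824, hence k = 1/CV² = 2.15.
Then β = k/mean = 2.15/425 = 0.00505.

k ≈ 2.15, β ≈ 0.00505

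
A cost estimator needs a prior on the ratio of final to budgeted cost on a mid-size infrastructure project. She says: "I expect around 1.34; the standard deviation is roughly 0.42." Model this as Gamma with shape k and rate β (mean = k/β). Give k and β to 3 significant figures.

For Gamma(k, rate β): mean = k/β, variance = k/β², so CV = 1/√k.
CV = SD/mean = 0.42/1.34 = 0.3134, hence k = 1/CV² = 10.2.
Then β = k/mean = 10.2/1.34 = 7.6.

k ≈ 10.2, β ≈ 7.6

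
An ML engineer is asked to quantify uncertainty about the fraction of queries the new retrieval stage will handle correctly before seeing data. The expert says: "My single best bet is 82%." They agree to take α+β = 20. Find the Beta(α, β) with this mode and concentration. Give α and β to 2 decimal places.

For α,β > 1 the Beta mode is (α−1)/(α+β−2). With α+β = 20, the mode is (α−1)/18.
Set (α−1)/18 = 0.82 → α = 1 + 0.82·18 = 15.76.
β = 20 − α = 4.24.

α = 15.76, β = 4.24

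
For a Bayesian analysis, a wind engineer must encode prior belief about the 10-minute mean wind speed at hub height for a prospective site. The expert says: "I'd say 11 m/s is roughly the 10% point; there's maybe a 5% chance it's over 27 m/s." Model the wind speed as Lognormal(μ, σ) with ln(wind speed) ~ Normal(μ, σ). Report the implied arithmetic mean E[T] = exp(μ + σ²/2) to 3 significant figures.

If T ~ Lognormal(μ,σ) then ln T ~ Normal(μ,σ), so the p-quantile of ln T is μ + z_p·σ.
ln(11) = 2.398 and ln(27) = 3.296; z_{0.1} = -1.282, z_{0.95} = 1.645.
σ = (3.296 − 2.398)/(1.645 − (-1.282)) = 0.307.
μ = 2.398 − (-1.282)·0.307 = 2.791.
E[T] = exp(μ + σ²/2) = exp(2.791 + 0.0471) = 17.1 m/s.

E[T] ≈ 17.1 m/s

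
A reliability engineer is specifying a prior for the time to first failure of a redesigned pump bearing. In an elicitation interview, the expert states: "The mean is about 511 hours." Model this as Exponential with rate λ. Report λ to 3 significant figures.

Exponential mean = 1/λ, so λ = 1/511.0 = 0.00196.

λ ≈ 0.00196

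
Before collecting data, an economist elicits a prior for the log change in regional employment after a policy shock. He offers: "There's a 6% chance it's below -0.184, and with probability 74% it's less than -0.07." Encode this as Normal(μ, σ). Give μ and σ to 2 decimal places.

μ = -0.10, σ = 0.05

The p-quantile of Normal(μ,σ) is μ + z_p·σ, with z_{0.06} = -1.555 and z_{0.74} = 0.6433.
Eliminate σ: μ = (z₂·x₁ − z₁·x₂)/(z₂ − z₁) = (0.6433·-0.184 − (-1.555)·-0.07)/2.198 = -0.10.
Then σ = (x₂ − x₁)/(z₂ − z₁) = (-0.07 − -0.184)/2.198 = 0.05.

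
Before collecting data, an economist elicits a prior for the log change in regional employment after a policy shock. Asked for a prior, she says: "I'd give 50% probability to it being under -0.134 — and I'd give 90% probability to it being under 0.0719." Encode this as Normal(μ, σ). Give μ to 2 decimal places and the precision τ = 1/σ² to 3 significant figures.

μ = -0.13, τ = 38.7

For Normal(μ,σ), the p-quantile is μ + z_p·σ. Here z_{0.5} = 0, z_{0.9} = 1.282.
So -0.134 = μ + 0σ and 0.0719 = μ + 1.282σ.
Subtracting: σ = (0.0719 − -0.134)/(1.282 − (0)) = 0.16.
Then μ = -0.134 − (0)·0.16 = -0.13.
Precision τ = 1/σ² = 1/0.1607² = 38.7.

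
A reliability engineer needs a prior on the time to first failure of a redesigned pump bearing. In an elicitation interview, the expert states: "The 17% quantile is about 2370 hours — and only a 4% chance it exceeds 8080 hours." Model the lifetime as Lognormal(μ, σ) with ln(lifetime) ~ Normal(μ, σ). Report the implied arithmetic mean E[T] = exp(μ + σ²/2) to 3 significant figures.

E[T] ≈ 4050 hours

If T ~ Lognormal(μ,σ) then ln T ~ Normal(μ,σ), so the p-quantile of ln T is μ + z_p·σ.
ln(2370) = 7.771 and ln(8080) = 8.997; z_{0.17} = -0.9542, z_{0.96} = 1.751.
σ = (8.997 − 7.771)/(1.751 − (-0.9542)) = 0.453.
μ = 7.771 − (-0.9542)·0.453 = 8.203.
E[T] = exp(μ + σ²/2) = exp(8.203 + 0.1028) = 4050 hours.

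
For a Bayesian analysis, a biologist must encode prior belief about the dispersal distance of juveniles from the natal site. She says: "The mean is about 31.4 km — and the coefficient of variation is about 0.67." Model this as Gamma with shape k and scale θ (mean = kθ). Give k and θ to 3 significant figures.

For Gamma(k, scale θ): mean = kθ, variance = kθ², so CV = 1/√k.
CV = 0.67, hence k = 1/CV² = 2.23.
Then θ = mean/k = 31.4/2.23 = 14.1.

k ≈ 2.23, θ ≈ 14.1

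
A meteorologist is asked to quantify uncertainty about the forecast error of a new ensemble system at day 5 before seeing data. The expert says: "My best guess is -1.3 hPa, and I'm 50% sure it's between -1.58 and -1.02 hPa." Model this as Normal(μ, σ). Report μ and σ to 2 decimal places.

A symmetric 50% interval runs μ ± z·σ with z = 0.6745.
Half-width = 0.28, so σ = 0.28/0.6745 = 0.42.
μ is the stated best guess, -1.30.

μ = -1.30, σ = 0.42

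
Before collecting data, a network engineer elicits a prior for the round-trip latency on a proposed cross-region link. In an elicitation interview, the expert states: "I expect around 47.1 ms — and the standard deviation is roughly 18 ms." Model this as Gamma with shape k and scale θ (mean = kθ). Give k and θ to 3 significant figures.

For Gamma(k, scale θ): mean = kθ, variance = kθ², so CV = 1/√k.
CV = SD/mean = 18/47.1 = 0.3822, hence k = 1/CV² = 6.85.
Then θ = mean/k = 47.1/6.85 = 6.88.

k ≈ 6.85, θ ≈ 6.88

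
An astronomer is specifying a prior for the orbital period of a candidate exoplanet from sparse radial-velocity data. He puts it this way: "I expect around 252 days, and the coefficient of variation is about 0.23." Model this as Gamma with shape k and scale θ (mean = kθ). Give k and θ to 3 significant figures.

k ≈ 18.9, θ ≈ 13.3

For Gamma(k, scale θ): mean = kθ, variance = kθ², so CV = 1/√k.
CV = 0.23, hence k = 1/CV² = 18.9.
Then θ = mean/k = 252/18.9 = 13.3.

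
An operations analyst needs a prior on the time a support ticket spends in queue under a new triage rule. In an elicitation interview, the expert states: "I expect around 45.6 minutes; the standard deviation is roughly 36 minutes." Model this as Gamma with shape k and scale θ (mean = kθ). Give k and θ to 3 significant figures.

For Gamma(k, scale θ): mean = kθ, variance = kθ², so CV = 1/√k.
CV = SD/mean = 36/45.6 = 0.7895, hence k = 1/CV² = 1.6.
Then θ = mean/k = 45.6/1.6 = 28.4.

k ≈ 1.6, θ ≈ 28.4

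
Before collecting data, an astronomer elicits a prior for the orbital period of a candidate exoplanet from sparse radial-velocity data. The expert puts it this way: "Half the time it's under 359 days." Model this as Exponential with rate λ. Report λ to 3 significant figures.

λ ≈ 0.00193

Exponential median = ln 2 / λ, so λ = ln 2 / 359.0 = 0.00193.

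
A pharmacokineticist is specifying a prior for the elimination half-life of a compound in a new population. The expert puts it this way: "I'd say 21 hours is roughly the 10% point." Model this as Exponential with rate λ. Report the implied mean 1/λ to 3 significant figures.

P(T < 21.0) = 1 − e^(−λ·21.0) = 0.1, so λ = −ln(1−0.1)/21.0 = −ln(0.9)/21.0 = 0.00502.
Mean = 1/λ = 199 hours.

mean ≈ 199 hours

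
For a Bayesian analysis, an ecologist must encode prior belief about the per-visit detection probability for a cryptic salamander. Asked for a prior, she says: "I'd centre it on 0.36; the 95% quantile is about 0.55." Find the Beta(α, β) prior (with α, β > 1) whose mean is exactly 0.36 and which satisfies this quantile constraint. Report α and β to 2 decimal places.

α ≈ 6.50, β ≈ 11.56

With mean 0.36 fixed, write α = 0.36s, β = 0.64s where s = α+β.
Need P(θ < 0.55) = 0.95 under Beta(0.36s, 0.64s). Normal approximation: (q−m)/√(m(1−m)/s) ≈ z_{0.95} = 1.64, so s ≈ 0.36·0.64·(1.64)²/(0.55−0.36)² = 17.3.
At s = 17.3: P(θ<0.55) ≈ 0.946. Adjusting to match 0.95 gives s ≈ 18.05.
So α = 0.36·18.05 ≈ 6.50, β = 0.64·18.05 ≈ 11.56.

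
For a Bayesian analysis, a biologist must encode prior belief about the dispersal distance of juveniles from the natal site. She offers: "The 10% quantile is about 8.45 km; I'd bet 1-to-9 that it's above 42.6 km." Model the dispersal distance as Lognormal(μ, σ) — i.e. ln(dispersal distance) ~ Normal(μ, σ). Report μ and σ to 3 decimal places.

If T ~ Lognormal(μ,σ) then ln T ~ Normal(μ,σ), so the p-quantile of ln T is μ + z_p·σ.
ln(8.45) = 2.134 and ln(42.6) = 3.752; z_{0.1} = -1.282, z_{0.9} = 1.282.
σ = (3.752 − 2.134)/(1.282 − (-1.282)) = 0.631.
μ = 2.134 − (-1.282)·0.631 = 2.943.

μ ≈ 2.943, σ ≈ 0.631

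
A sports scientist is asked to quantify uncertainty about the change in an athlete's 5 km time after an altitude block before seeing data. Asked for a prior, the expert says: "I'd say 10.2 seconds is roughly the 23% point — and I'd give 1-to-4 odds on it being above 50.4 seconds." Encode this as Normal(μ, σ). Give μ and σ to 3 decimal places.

μ = 28.993, σ = 25.436

The p-quantile of Normal(μ,σ) is μ + z_p·σ, with z_{0.23} = -0.7388 and z_{0.8} = 0.8416.
Eliminate σ: μ = (z₂·x₁ − z₁·x₂)/(z₂ − z₁) = (0.8416·10.2 − (-0.7388)·50.4)/1.58 = 28.993.
Then σ = (x₂ − x₁)/(z₂ − z₁) = (50.4 − 10.2)/1.58 = 25.436.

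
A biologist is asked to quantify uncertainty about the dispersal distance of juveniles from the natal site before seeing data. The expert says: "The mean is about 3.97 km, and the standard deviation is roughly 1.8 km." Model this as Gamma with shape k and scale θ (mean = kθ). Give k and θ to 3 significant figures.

For Gamma(k, scale θ): mean = kθ, variance = kθ², so CV = 1/√k.
CV = SD/mean = 1.8/3.97 = 0.4534, hence k = 1/CV² = 4.86.
Then θ = mean/k = 3.97/4.86 = 0.816.

k ≈ 4.86, θ ≈ 0.816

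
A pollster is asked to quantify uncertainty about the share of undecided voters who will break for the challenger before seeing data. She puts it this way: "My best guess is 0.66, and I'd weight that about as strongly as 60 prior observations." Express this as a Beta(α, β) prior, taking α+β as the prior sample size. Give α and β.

Under the effective-sample-size interpretation, Beta(α, β) has prior mean α/(α+β) and prior sample size α+β.
So α+β = 60 and α/(α+β) = 0.66, giving α = 0.66·60 = 39.6 and β = 60 − 39.6 = 20.4.

α = 39.6, β = 20.4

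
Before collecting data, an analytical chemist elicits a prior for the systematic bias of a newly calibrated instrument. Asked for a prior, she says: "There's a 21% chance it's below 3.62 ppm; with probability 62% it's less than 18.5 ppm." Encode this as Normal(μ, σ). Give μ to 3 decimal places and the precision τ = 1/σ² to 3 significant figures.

For Normal(μ,σ), the p-quantile is μ + z_p·σ. Here z_{0.21} = -0.8064, z_{0.62} = 0.3055.
So 3.62 = μ − 0.8064σ and 18.5 = μ + 0.3055σ.
Subtracting: σ = (18.5 − 3.62)/(0.3055 − (-0.8064)) = 13.382.
Then μ = 3.62 − (-0.8064)·13.382 = 14.412.
Precision τ = 1/σ² = 1/13.38² = 0.00558.

μ = 14.412, τ = 0.00558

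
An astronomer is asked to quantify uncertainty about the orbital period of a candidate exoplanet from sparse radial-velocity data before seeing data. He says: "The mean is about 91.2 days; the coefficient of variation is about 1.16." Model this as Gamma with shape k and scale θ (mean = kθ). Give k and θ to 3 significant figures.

For Gamma(k, scale θ): mean = kθ, variance = kθ², so CV = 1/√k.
CV = 1.16, hence k = 1/CV² = 0.743.
Then θ = mean/k = 91.2/0.743 = 123.

k ≈ 0.743, θ ≈ 123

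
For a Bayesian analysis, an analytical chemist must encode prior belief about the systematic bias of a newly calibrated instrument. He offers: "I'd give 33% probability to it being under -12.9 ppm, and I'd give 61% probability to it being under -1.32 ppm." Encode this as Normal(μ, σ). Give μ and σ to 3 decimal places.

The p-quantile of Normal(μ,σ) is μ + z_p·σ, with z_{0.33} = -0.4399 and z_{0.61} = 0.2793.
Eliminate σ: μ = (z₂·x₁ − z₁·x₂)/(z₂ − z₁) = (0.2793·-12.9 − (-0.4399)·-1.32)/0.7192 = -5.817.
Then σ = (x₂ − x₁)/(z₂ − z₁) = (-1.32 − -12.9)/0.7192 = 16.101.

μ = -5.817, σ = 16.101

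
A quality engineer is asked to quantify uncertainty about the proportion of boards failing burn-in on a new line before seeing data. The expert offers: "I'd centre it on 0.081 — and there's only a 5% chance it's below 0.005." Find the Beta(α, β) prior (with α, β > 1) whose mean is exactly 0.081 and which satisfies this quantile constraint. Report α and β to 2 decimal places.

α ≈ 1.04, β ≈ 11.84

With mean 0.081 fixed, write α = 0.081s, β = 0.919s where s = α+β.
Need P(θ < 0.005) = 0.05 under Beta(0.081s, 0.919s). Normal approximation: (q−m)/√(m(1−m)/s) ≈ z_{0.05} = -1.64, so s ≈ 0.081·0.919·(-1.64)²/(0.005−0.081)² = 34.9.
At s = 34.9: P(θ<0.005) ≈ 0.001. Adjusting to match 0.05 gives s ≈ 12.89.
So α = 0.081·12.89 ≈ 1.04, β = 0.919·12.89 ≈ 11.84.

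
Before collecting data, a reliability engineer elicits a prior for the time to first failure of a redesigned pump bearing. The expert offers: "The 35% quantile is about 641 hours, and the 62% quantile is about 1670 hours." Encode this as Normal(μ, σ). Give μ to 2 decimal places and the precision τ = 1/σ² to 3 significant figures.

The p-quantile of Normal(μ,σ) is μ + z_p·σ, with z_{0.35} = -0.3853 and z_{0.62} = 0.3055.
Eliminate σ: μ = (z₂·x₁ − z₁·x₂)/(z₂ − z₁) = (0.3055·641 − (-0.3853)·1670)/0.6908 = 1214.96.
Then σ = (x₂ − x₁)/(z₂ − z₁) = (1670 − 641)/0.6908 = 1489.57.
Precision τ = 1/σ² = 1/1490² = 4.51e-07.

μ = 1214.96, τ = 4.51e-07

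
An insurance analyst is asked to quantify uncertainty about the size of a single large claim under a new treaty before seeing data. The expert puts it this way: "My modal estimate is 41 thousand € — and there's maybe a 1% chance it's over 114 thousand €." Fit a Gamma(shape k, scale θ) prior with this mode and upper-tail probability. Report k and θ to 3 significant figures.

k ≈ 5.38, θ ≈ 9.36

Gamma(k,θ) with k>1 has mode (k−1)θ, so θ = 41/(k−1).
Need P(X < 114) = 0.99 with θ tied to k this way. Start at k = 2, θ = 41: P(X<114) ≈ 0.766.
Too low — raise k to concentrate. Iterating converges to k ≈ 5.38.
Then θ = 41/(5.38−1) ≈ 9.36.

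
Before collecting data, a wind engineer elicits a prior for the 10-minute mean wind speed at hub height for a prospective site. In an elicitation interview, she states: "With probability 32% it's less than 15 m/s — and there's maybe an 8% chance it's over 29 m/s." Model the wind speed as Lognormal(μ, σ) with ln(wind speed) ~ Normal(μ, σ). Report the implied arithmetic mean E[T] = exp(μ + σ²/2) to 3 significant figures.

If T ~ Lognormal(μ,σ) then ln T ~ Normal(μ,σ), so the p-quantile of ln T is μ + z_p·σ.
ln(15) = 2.708 and ln(29) = 3.367; z_{0.32} = -0.4677, z_{0.92} = 1.405.
σ = (3.367 − 2.708)/(1.405 − (-0.4677)) = 0.352.
μ = 2.708 − (-0.4677)·0.352 = 2.873.
E[T] = exp(μ + σ²/2) = exp(2.873 + 0.0620) = 18.8 m/s.

E[T] ≈ 18.8 m/s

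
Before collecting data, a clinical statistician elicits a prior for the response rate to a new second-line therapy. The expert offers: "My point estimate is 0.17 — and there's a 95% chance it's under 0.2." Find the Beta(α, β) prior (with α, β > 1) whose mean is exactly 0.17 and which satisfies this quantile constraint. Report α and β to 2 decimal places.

With mean 0.17 fixed, write α = 0.17s, β = 0.83s where s = α+β.
Need P(θ < 0.2) = 0.95 under Beta(0.17s, 0.83s). Normal approximation: (q−m)/√(m(1−m)/s) ≈ z_{0.95} = 1.64, so s ≈ 0.17·0.83·(1.64)²/(0.2−0.17)² = 424.2.
At s = 424.2: P(θ<0.2) ≈ 0.946. Adjusting to match 0.95 gives s ≈ 447.35.
So α = 0.17·447.35 ≈ 76.05, β = 0.83·447.35 ≈ 371.30.

α ≈ 76.05, β ≈ 371.30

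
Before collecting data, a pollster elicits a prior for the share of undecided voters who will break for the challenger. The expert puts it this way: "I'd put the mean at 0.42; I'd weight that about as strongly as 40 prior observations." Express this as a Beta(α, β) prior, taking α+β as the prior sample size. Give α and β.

α = 16.8, β = 23.2

Under the effective-sample-size interpretation, Beta(α, β) has prior mean α/(α+β) and prior sample size α+β.
So α+β = 40 and α/(α+β) = 0.42, giving α = 0.42·40 = 16.8 and β = 40 − 16.8 = 23.2.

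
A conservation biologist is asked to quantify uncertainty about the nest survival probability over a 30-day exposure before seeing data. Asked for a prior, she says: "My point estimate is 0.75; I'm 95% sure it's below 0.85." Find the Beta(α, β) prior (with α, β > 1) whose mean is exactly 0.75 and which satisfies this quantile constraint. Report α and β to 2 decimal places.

α ≈ 32.58, β ≈ 10.86

With mean 0.75 fixed, write α = 0.75s, β = 0.25s where s = α+β.
Need P(θ < 0.85) = 0.95 under Beta(0.75s, 0.25s). Normal approximation: (q−m)/√(m(1−m)/s) ≈ z_{0.95} = 1.64, so s ≈ 0.75·0.25·(1.64)²/(0.85−0.75)² = 50.7.
At s = 50.7: P(θ<0.85) ≈ 0.963. Adjusting to match 0.95 gives s ≈ 43.44.
So α = 0.75·43.44 ≈ 32.58, β = 0.25·43.44 ≈ 10.86.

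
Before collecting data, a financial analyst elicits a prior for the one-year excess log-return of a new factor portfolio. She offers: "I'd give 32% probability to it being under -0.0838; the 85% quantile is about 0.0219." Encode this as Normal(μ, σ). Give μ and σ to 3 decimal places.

μ = -0.051, σ = 0.070

For Normal(μ,σ), the p-quantile is μ + z_p·σ. Here z_{0.32} = -0.4677, z_{0.85} = 1.036.
So -0.0838 = μ − 0.4677σ and 0.0219 = μ + 1.036σ.
Subtracting: σ = (0.0219 − -0.0838)/(1.036 − (-0.4677)) = 0.070.
Then μ = -0.0838 − (-0.4677)·0.070 = -0.051.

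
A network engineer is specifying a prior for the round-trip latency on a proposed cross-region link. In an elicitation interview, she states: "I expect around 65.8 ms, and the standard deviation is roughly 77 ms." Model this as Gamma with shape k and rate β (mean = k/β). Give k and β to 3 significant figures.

For Gamma(k, rate β): mean = k/β, variance = k/β², so CV = 1/√k.
CV = SD/mean = 77/65.8 = 1.17, hence k = 1/CV² = 0.73.
Then β = k/mean = 0.73/65.8 = 0.0111.

k ≈ 0.73, β ≈ 0.0111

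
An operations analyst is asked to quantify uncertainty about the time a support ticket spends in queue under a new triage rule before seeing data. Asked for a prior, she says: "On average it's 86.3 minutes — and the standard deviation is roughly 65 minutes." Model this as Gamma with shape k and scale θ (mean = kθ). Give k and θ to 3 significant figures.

For Gamma(k, scale θ): mean = kθ, variance = kθ², so CV = 1/√k.
CV = SD/mean = 65/86.3 = 0.7532, hence k = 1/CV² = 1.76.
Then θ = mean/k = 86.3/1.76 = 49.

k ≈ 1.76, θ ≈ 49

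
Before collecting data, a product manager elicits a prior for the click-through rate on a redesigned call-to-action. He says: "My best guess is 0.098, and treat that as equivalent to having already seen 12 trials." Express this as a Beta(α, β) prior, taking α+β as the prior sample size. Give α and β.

α = 1.176, β = 10.824

Under the effective-sample-size interpretation, Beta(α, β) has prior mean α/(α+β) and prior sample size α+β.
So α+β = 12 and α/(α+β) = 0.098, giving α = 0.098·12 = 1.176 and β = 12 − 1.176 = 10.824.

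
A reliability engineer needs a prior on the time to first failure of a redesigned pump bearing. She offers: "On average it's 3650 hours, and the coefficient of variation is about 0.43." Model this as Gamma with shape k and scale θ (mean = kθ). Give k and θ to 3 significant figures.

k ≈ 5.41, θ ≈ 675

For Gamma(k, scale θ): mean = kθ, variance = kθ², so CV = 1/√k.
CV = 0.43, hence k = 1/CV² = 5.41.
Then θ = mean/k = 3650/5.41 = 675.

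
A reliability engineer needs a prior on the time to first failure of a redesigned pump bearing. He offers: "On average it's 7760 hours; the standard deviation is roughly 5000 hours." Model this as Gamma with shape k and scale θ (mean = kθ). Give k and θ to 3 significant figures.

For Gamma(k, scale θ): mean = kθ, variance = kθ², so CV = 1/√k.
CV = SD/mean = 5000/7760 = 0.6443, hence k = 1/CV² = 2.41.
Then θ = mean/k = 7760/2.41 = 3220.

k ≈ 2.41, θ ≈ 3220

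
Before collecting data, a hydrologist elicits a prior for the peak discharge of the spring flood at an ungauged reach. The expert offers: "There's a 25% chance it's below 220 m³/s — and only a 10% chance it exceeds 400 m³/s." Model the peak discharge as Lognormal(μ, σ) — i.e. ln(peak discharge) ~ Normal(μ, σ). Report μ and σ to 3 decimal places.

μ ≈ 5.600, σ ≈ 0.306

If T ~ Lognormal(μ,σ) then ln T ~ Normal(μ,σ), so the p-quantile of ln T is μ + z_p·σ.
ln(220) = 5.394 and ln(400) = 5.991; z_{0.25} = -0.6745, z_{0.9} = 1.282.
σ = (5.991 − 5.394)/(1.282 − (-0.6745)) = 0.306.
μ = 5.394 − (-0.6745)·0.306 = 5.600.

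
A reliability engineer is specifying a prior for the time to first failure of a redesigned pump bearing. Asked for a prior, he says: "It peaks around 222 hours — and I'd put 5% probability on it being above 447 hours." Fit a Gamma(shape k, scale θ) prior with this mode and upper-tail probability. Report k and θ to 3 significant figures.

Gamma(k,θ) with k>1 has mode (k−1)θ, so θ = 222/(k−1).
Need P(X < 447) = 0.95 with θ tied to k this way. Start at k = 2, θ = 222: P(X<447) ≈ 0.598.
Too low — raise k to concentrate. Iterating converges to k ≈ 6.66.
Then θ = 222/(6.66−1) ≈ 39.3.

k ≈ 6.66, θ ≈ 39.3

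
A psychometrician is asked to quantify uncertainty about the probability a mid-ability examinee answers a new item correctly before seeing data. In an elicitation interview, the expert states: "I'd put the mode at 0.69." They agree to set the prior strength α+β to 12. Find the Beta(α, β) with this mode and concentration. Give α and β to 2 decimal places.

For α,β > 1 the Beta mode is (α−1)/(α+β−2). With α+β = 12, the mode is (α−1)/10.
Set (α−1)/10 = 0.69 → α = 1 + 0.69·10 = 7.90.
β = 12 − α = 4.10.

α = 7.90, β = 4.10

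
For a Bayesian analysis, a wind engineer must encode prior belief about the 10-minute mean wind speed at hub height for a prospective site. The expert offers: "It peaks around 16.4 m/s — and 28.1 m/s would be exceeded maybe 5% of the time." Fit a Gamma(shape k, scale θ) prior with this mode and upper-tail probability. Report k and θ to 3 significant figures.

Gamma(k,θ) with k>1 has mode (k−1)θ, so θ = 16.4/(k−1).
Need P(X < 28.1) = 0.95 with θ tied to k this way. Start at k = 2, θ = 16.4: P(X<28.1) ≈ 0.511.
Too low — raise k to concentrate. Iterating converges to k ≈ 10.6.
Then θ = 16.4/(10.6−1) ≈ 1.7.

k ≈ 10.6, θ ≈ 1.7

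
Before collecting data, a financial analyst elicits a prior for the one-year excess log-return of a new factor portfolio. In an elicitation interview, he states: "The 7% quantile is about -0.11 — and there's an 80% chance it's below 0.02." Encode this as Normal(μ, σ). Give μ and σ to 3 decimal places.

For Normal(μ,σ), the p-quantile is μ + z_p·σ. Here z_{0.07} = -1.476, z_{0.8} = 0.8416.
So -0.11 = μ − 1.476σ and 0.02 = μ + 0.8416σ.
Subtracting: σ = (0.02 − -0.11)/(0.8416 − (-1.476)) = 0.056.
Then μ = -0.11 − (-1.476)·0.056 = -0.027.

μ = -0.027, σ = 0.056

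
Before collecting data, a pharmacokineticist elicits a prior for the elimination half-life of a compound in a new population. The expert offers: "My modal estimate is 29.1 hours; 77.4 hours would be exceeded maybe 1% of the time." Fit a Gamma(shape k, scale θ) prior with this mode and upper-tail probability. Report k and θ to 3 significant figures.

k ≈ 5.84, θ ≈ 6.01

Gamma(k,θ) with k>1 has mode (k−1)θ, so θ = 29.1/(k−1).
Need P(X < 77.4) = 0.99 with θ tied to k this way. Start at k = 2, θ = 29.1: P(X<77.4) ≈ 0.744.
Too low — raise k to concentrate. Iterating converges to k ≈ 5.84.
Then θ = 29.1/(5.84−1) ≈ 6.01.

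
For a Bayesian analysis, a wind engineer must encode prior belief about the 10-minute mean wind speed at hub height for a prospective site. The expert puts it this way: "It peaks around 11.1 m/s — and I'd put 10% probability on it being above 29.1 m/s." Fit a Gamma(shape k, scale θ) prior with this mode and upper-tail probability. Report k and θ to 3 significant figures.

Gamma(k,θ) with k>1 has mode (k−1)θ, so θ = 11.1/(k−1).
Need P(X < 29.1) = 0.9 with θ tied to k this way. Start at k = 2, θ = 11.1: P(X<29.1) ≈ 0.737.
Too low — raise k to concentrate. Iterating converges to k ≈ 3.06.
Then θ = 11.1/(3.06−1) ≈ 5.38.

k ≈ 3.06, θ ≈ 5.38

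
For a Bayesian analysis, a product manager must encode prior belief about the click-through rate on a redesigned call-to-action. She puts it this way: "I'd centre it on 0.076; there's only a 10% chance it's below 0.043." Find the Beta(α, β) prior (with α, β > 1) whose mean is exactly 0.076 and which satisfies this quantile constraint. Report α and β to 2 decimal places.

With mean 0.076 fixed, write α = 0.076s, β = 0.924s where s = α+β.
Need P(θ < 0.043) = 0.1 under Beta(0.076s, 0.924s). Normal approximation: (q−m)/√(m(1−m)/s) ≈ z_{0.1} = -1.28, so s ≈ 0.076·0.924·(-1.28)²/(0.043−0.076)² = 105.9.
At s = 105.9: P(θ<0.043) ≈ 0.080. Adjusting to match 0.1 gives s ≈ 90.50.
So α = 0.076·90.50 ≈ 6.88, β = 0.924·90.50 ≈ 83.62.

α ≈ 6.88, β ≈ 83.62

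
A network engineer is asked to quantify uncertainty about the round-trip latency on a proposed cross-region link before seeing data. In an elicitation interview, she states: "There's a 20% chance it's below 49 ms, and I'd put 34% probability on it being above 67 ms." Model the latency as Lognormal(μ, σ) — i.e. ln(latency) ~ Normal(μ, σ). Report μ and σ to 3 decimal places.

μ ≈ 4.102, σ ≈ 0.249

If T ~ Lognormal(μ,σ) then ln T ~ Normal(μ,σ), so the p-quantile of ln T is μ + z_p·σ.
ln(49) = 3.892 and ln(67) = 4.205; z_{0.2} = -0.8416, z_{0.66} = 0.4125.
σ = (4.205 − 3.892)/(0.4125 − (-0.8416)) = 0.249.
μ = 3.892 − (-0.8416)·0.249 = 4.102.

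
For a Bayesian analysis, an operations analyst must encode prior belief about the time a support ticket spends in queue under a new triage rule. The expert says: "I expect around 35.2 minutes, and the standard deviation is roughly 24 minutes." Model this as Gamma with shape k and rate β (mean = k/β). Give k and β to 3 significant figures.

k ≈ 2.15, β ≈ 0.0611

For Gamma(k, rate β): mean = k/β, variance = k/β², so CV = 1/√k.
CV = SD/mean = 24/35.2 = 0.6818, hence k = 1/CV² = 2.15.
Then β = k/mean = 2.15/35.2 = 0.0611.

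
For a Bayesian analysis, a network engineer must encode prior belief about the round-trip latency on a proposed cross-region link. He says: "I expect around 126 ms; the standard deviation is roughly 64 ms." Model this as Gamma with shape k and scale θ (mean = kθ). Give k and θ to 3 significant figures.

k ≈ 3.88, θ ≈ 32.5

For Gamma(k, scale θ): mean = kθ, variance = kθ², so CV = 1/√k.
CV = SD/mean = 64/126 = 0.5079, hence k = 1/CV² = 3.88.
Then θ = mean/k = 126/3.88 = 32.5.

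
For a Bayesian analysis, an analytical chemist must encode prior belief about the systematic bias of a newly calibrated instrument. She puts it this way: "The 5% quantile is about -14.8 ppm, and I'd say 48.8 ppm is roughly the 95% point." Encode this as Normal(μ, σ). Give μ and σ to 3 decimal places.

μ = 17.000, σ = 19.333

The p-quantile of Normal(μ,σ) is μ + z_p·σ, with z_{0.05} = -1.645 and z_{0.95} = 1.645.
Eliminate σ: μ = (z₂·x₁ − z₁·x₂)/(z₂ − z₁) = (1.645·-14.8 − (-1.645)·48.8)/3.29 = 17.000.
Then σ = (x₂ − x₁)/(z₂ − z₁) = (48.8 − -14.8)/3.29 = 19.333.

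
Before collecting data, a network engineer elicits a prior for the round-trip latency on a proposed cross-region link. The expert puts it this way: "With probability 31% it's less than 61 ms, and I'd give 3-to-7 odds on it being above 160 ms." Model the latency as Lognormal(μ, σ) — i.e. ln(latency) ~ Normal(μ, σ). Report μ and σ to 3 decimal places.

μ ≈ 4.580, σ ≈ 0.945

If T ~ Lognormal(μ,σ) then ln T ~ Normal(μ,σ), so the p-quantile of ln T is μ + z_p·σ.
ln(61) = 4.111 and ln(160) = 5.075; z_{0.31} = -0.4959, z_{0.7} = 0.5244.
σ = (5.075 − 4.111)/(0.5244 − (-0.4959)) = 0.945.
μ = 4.111 − (-0.4959)·0.945 = 4.580.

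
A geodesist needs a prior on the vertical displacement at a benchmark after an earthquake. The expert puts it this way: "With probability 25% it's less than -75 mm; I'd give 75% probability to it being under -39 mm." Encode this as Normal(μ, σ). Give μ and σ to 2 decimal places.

The p-quantile of Normal(μ,σ) is μ + z_p·σ, with z_{0.25} = -0.6745 and z_{0.75} = 0.6745.
Eliminate σ: μ = (z₂·x₁ − z₁·x₂)/(z₂ − z₁) = (0.6745·-75 − (-0.6745)·-39)/1.349 = -57.00.
Then σ = (x₂ − x₁)/(z₂ − z₁) = (-39 − -75)/1.349 = 26.69.

μ = -57.00, σ = 26.69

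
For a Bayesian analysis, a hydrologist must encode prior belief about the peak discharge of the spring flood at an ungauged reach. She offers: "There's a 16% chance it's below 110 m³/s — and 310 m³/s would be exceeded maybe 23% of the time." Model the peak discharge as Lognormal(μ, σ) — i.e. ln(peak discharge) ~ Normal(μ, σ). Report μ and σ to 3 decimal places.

If T ~ Lognormal(μ,σ) then ln T ~ Normal(μ,σ), so the p-quantile of ln T is μ + z_p·σ.
ln(110) = 4.7 and ln(310) = 5.737; z_{0.16} = -0.9945, z_{0.77} = 0.7388.
σ = (5.737 − 4.7)/(0.7388 − (-0.9945)) = 0.598.
μ = 4.7 − (-0.9945)·0.598 = 5.295.

μ ≈ 5.295, σ ≈ 0.598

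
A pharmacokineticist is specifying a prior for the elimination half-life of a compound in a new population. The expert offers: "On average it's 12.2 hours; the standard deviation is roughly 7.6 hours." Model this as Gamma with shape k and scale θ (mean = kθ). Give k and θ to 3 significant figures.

k ≈ 2.58, θ ≈ 4.73

For Gamma(k, scale θ): mean = kθ, variance = kθ², so CV = 1/√k.
CV = SD/mean = 7.6/12.2 = 0.623, hence k = 1/CV² = 2.58.
Then θ = mean/k = 12.2/2.58 = 4.73.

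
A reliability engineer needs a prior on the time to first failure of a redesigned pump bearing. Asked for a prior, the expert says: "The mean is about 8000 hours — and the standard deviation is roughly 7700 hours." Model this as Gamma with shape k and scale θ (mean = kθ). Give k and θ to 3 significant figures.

For Gamma(k, scale θ): mean = kθ, variance = kθ², so CV = 1/√k.
CV = SD/mean = 7700/8000 = 0.9625, hence k = 1/CV² = 1.08.
Then θ = mean/k = 8000/1.08 = 7410.

k ≈ 1.08, θ ≈ 7410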